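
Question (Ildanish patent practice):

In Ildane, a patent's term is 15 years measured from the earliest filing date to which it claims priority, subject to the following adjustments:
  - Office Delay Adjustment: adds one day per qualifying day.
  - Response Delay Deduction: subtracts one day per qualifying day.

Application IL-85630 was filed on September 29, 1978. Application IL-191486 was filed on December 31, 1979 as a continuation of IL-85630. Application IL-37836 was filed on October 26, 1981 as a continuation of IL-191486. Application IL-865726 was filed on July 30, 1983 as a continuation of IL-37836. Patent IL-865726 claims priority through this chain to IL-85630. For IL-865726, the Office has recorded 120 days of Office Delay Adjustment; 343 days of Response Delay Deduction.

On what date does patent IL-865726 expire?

Earliest priority filing: 29 September 1978.
Base term: 29 September 1978 + 15 years → 29 September 1993.
Office Delay Adjustment: +120 days → 27 January 1994.
Response Delay Deduction: −343 days → 18 February 1993.

February 18, 1993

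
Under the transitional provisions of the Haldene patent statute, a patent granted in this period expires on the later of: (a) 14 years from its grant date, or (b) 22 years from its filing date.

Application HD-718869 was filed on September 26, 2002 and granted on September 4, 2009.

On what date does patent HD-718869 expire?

(a) grant + 14 years → 4 September 2023.
(b) filing + 22 years → 26 September 2024.
Later of the two: 26 September 2024.

September 26, 2024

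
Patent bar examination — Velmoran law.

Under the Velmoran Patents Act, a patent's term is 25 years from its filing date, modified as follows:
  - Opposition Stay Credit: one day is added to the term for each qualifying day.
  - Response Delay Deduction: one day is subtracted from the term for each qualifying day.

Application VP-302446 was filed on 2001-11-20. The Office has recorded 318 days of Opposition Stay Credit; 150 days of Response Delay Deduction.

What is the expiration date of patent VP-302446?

Base term: filing date + 25 years → 20 November 2026.
Opposition Stay Credit: +318 days → 4 October 2027.
Response Delay Deduction: −150 days → 7 May 2027.

May 7, 2027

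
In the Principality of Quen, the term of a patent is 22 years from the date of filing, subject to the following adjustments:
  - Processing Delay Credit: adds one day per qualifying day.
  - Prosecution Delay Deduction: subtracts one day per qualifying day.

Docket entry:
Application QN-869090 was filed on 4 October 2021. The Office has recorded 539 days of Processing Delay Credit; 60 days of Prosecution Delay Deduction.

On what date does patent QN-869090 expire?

Base term: filing date + 22 years → 4 October 2043.
Processing Delay Credit: +539 days → 26 March 2045.
Prosecution Delay Deduction: −60 days → 25 January 2045.

2045-01-25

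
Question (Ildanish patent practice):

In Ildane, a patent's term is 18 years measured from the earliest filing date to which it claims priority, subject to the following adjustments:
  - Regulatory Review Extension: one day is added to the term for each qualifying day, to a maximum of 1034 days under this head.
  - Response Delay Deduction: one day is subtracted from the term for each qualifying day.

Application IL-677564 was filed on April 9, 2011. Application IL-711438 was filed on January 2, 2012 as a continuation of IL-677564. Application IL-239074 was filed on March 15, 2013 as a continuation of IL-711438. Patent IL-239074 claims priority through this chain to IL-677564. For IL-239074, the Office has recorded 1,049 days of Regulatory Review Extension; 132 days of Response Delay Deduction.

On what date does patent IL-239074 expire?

Earliest priority filing: 9 April 2011.
Base term: 9 April 2011 + 18 years → 9 April 2029.
Regulatory Review Extension: 1049 days claimed exceeds the 1034-day cap, so +1034 days → 7 February 2032.
Response Delay Deduction: −132 days → 28 September 2031.

September 28, 2031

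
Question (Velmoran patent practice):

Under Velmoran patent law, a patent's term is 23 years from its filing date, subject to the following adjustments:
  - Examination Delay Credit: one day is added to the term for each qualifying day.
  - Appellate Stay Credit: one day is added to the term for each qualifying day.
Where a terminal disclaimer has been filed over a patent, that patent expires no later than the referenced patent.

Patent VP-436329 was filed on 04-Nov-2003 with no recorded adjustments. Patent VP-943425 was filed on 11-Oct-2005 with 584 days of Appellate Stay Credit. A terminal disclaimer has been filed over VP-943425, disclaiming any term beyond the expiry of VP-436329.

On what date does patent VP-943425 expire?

Natural term of VP-943425:
  Base: filing + 23 years → 11 October 2028.
  Appellate Stay Credit: +584 days → 18 May 2030.
Expiry of referenced patent VP-436329:
  Base: filing + 23 years → 4 November 2026.
Terminal disclaimer: VP-943425 expires on the earlier of 18 May 2030 and 4 November 2026.

November 4, 2026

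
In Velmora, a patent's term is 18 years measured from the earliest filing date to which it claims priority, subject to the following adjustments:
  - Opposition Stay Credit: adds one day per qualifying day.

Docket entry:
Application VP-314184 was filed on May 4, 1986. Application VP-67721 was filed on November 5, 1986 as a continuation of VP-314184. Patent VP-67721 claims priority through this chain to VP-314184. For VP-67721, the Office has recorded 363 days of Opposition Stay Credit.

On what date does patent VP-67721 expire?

Earliest priority filing: 4 May 1986.
Base term: 4 May 1986 + 18 years → 4 May 2004.
Opposition Stay Credit: +363 days → 2 May 2005.

2005-05-02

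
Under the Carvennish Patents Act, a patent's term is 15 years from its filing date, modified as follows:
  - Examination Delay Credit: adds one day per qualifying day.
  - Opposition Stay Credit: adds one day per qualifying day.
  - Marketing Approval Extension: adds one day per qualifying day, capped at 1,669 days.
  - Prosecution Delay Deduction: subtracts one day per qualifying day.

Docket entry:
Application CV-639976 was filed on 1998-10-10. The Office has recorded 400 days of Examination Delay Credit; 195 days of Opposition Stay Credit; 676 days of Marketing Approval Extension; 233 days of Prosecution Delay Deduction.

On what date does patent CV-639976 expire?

August 13, 2016

Base term: filing date + 15 years → 10 October 2013.
Examination Delay Credit: +400 days → 14 November 2014.
Opposition Stay Credit: +195 days → 28 May 2015.
Marketing Approval Extension: 676 days (within the 1669-day cap) → +676 days → 3 April 2017.
Prosecution Delay Deduction: −233 days → 13 August 2016.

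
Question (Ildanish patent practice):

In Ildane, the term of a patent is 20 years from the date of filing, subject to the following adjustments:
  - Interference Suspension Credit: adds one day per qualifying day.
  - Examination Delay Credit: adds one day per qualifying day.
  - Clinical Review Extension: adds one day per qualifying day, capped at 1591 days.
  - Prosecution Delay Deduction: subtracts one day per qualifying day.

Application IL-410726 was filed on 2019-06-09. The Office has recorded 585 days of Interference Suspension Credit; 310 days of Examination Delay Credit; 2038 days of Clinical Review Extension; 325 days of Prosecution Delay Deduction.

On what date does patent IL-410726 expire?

Base term: filing date + 20 years → 9 June 2039.
Interference Suspension Credit: +585 days → 14 January 2041.
Examination Delay Credit: +310 days → 20 November 2041.
Clinical Review Extension: 2038 days claimed exceeds the 1591-day cap, so +1591 days → 30 March 2046.
Prosecution Delay Deduction: −325 days → 9 May 2045.

May 9, 2045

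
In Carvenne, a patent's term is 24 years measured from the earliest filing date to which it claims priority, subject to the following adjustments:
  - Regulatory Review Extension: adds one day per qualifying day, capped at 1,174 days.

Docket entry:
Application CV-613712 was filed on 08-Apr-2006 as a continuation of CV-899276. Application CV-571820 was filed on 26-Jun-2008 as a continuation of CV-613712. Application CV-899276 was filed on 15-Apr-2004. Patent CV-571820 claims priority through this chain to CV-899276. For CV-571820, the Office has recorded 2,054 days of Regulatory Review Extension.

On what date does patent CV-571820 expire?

2031-07-03

Earliest priority filing: 15 April 2004.
Base term: 15 April 2004 + 24 years → 15 April 2028.
Regulatory Review Extension: 2054 days claimed exceeds the 1174-day cap, so +1174 days → 3 July 2031.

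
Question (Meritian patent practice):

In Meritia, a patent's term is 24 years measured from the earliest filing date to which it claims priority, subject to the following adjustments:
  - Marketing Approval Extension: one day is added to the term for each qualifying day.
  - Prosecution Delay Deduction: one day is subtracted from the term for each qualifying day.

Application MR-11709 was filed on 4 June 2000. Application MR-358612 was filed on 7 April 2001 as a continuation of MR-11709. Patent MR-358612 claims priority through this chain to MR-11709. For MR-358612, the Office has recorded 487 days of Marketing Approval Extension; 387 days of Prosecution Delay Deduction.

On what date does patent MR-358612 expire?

Earliest priority filing: 4 June 2000.
Base term: 4 June 2000 + 24 years → 4 June 2024.
Marketing Approval Extension: +487 days → 4 October 2025.
Prosecution Delay Deduction: −387 days → 12 September 2024.

2024-09-12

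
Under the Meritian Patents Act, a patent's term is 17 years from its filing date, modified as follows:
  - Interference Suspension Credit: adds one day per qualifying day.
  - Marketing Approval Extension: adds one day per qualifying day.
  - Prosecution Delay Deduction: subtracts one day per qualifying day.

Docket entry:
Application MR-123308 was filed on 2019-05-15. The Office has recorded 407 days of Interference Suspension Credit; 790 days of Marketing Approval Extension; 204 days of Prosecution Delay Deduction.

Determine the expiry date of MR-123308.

2039-02-02

Base term: filing date + 17 years → 15 May 2036.
Interference Suspension Credit: +407 days → 26 June 2037.
Marketing Approval Extension: +790 days → 25 August 2039.
Prosecution Delay Deduction: −204 days → 2 February 2039.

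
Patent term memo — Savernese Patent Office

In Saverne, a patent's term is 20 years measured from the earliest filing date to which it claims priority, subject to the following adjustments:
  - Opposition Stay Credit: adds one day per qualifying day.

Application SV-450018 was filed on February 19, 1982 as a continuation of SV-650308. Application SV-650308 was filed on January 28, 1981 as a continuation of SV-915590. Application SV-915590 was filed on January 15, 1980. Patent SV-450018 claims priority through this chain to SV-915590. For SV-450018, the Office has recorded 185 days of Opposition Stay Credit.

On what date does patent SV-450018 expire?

Earliest priority filing: 15 January 1980.
Base term: 15 January 1980 + 20 years → 15 January 2000.
Opposition Stay Credit: +185 days → 18 July 2000.

July 18, 2000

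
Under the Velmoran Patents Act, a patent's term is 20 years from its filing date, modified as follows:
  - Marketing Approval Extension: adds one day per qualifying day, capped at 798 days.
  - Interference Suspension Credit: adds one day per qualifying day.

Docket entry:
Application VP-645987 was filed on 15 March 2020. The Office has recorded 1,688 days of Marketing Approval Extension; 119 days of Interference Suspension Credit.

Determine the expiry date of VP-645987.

Base term: filing date + 20 years → 15 March 2040.
Marketing Approval Extension: 1688 days claimed exceeds the 798-day cap, so +798 days → 22 May 2042.
Interference Suspension Credit: +119 days → 18 September 2042.

September 18, 2042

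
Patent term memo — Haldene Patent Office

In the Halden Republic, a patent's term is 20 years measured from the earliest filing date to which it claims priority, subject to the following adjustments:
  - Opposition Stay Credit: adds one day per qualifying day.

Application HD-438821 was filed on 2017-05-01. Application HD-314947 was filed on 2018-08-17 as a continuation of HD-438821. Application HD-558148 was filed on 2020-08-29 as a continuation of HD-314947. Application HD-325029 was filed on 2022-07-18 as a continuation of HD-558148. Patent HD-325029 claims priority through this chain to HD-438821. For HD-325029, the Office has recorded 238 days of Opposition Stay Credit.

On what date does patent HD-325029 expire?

Earliest priority filing: 1 May 2017.
Base term: 1 May 2017 + 20 years → 1 May 2037.
Opposition Stay Credit: +238 days → 25 December 2037.

December 25, 2037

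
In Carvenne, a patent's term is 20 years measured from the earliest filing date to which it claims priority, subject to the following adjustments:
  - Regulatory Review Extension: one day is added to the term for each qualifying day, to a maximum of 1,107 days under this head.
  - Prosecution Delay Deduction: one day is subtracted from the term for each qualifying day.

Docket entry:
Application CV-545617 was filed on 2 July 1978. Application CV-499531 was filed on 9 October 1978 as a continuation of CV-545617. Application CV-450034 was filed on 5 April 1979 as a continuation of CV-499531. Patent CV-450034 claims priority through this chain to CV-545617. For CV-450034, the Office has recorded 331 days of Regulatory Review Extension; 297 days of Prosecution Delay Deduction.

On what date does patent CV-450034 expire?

August 5, 1998

Earliest priority filing: 2 July 1978.
Base term: 2 July 1978 + 20 years → 2 July 1998.
Regulatory Review Extension: 331 days (within the 1107-day cap) → +331 days → 29 May 1999.
Prosecution Delay Deduction: −297 days → 5 August 1998.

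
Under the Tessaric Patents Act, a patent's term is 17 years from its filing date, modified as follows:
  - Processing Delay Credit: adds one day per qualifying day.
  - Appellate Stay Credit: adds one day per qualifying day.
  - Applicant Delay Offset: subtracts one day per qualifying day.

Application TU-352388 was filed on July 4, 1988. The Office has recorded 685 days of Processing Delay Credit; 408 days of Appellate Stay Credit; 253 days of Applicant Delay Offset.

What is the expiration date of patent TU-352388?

Base term: filing date + 17 years → 4 July 2005.
Processing Delay Credit: +685 days → 20 May 2007.
Appellate Stay Credit: +408 days → 1 July 2008.
Applicant Delay Offset: −253 days → 22 October 2007.

2007-10-22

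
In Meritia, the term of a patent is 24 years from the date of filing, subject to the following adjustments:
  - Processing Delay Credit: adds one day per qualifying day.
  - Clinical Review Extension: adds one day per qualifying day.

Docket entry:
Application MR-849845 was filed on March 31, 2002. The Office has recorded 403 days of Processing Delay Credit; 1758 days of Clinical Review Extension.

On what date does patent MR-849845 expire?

2032-02-29

Base term: filing date + 24 years → 31 March 2026.
Processing Delay Credit: +403 days → 8 May 2027.
Clinical Review Extension: +1758 days → 29 February 2032.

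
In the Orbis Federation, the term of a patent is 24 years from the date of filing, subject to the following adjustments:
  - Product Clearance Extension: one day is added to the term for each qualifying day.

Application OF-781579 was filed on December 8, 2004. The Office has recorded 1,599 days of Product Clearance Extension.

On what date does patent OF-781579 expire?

April 25, 2033

Base term: filing date + 24 years → 8 December 2028.
Product Clearance Extension: +1599 days → 25 April 2033.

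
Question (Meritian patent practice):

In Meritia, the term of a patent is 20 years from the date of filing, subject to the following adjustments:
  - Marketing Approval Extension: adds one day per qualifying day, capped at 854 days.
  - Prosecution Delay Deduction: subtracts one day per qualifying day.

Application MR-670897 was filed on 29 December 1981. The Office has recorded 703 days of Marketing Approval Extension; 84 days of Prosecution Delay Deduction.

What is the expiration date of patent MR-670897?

September 9, 2003

Base term: filing date + 20 years → 29 December 2001.
Marketing Approval Extension: 703 days (within the 854-day cap) → +703 days → 2 December 2003.
Prosecution Delay Deduction: −84 days → 9 September 2003.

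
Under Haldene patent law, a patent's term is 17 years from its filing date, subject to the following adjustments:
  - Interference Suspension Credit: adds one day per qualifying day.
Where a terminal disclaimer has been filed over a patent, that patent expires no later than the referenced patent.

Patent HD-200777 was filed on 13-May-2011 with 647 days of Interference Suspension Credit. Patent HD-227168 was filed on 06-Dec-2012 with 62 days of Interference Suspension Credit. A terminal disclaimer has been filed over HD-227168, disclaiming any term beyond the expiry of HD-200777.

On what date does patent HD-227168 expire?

Natural term of HD-227168:
  Base: filing + 17 years → 6 December 2029.
  Interference Suspension Credit: +62 days → 6 February 2030.
Expiry of referenced patent HD-200777:
  Base: filing + 17 years → 13 May 2028.
  Interference Suspension Credit: +647 days → 19 February 2030.
Terminal disclaimer: HD-227168 expires on the earlier of 6 February 2030 and 19 February 2030.

2030-02-06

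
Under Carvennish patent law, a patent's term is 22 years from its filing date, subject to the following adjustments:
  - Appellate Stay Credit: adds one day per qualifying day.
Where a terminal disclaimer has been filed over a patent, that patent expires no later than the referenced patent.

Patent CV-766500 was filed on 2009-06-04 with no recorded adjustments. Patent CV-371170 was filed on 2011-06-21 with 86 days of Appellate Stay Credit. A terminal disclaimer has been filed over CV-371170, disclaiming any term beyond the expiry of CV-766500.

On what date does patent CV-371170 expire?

June 4, 2031

Natural term of CV-371170:
  Base: filing + 22 years → 21 June 2033.
  Appellate Stay Credit: +86 days → 15 September 2033.
Expiry of referenced patent CV-766500:
  Base: filing + 22 years → 4 June 2031.
Terminal disclaimer: CV-371170 expires on the earlier of 15 September 2033 and 4 June 2031.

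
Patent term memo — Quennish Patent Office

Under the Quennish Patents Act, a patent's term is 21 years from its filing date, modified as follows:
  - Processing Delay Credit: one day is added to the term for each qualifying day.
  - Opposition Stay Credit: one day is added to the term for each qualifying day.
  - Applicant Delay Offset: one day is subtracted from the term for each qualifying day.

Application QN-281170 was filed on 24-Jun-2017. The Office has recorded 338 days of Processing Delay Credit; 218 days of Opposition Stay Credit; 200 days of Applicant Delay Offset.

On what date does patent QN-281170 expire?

June 15, 2039

Base term: filing date + 21 years → 24 June 2038.
Processing Delay Credit: +338 days → 28 May 2039.
Opposition Stay Credit: +218 days → 1 January 2040.
Applicant Delay Offset: −200 days → 15 June 2039.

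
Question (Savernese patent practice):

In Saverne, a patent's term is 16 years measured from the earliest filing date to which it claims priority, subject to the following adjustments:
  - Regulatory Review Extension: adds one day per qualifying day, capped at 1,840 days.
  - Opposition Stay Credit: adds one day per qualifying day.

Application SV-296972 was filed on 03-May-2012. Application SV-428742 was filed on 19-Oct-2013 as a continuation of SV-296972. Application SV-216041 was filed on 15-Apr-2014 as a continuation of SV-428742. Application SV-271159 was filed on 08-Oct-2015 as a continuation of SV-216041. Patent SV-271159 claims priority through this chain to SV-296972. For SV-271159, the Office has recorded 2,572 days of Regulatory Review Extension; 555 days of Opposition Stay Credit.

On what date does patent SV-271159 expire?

November 23, 2034

Earliest priority filing: 3 May 2012.
Base term: 3 May 2012 + 16 years → 3 May 2028.
Regulatory Review Extension: 2572 days claimed exceeds the 1840-day cap, so +1840 days → 17 May 2033.
Opposition Stay Credit: +555 days → 23 November 2034.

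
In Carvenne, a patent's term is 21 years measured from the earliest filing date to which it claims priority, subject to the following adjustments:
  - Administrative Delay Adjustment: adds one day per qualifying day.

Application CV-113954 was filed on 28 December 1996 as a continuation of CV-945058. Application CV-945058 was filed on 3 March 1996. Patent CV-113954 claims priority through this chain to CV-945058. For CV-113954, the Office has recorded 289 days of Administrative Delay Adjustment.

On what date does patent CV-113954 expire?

Earliest priority filing: 3 March 1996.
Base term: 3 March 1996 + 21 years → 3 March 2017.
Administrative Delay Adjustment: +289 days → 17 December 2017.

December 17, 2017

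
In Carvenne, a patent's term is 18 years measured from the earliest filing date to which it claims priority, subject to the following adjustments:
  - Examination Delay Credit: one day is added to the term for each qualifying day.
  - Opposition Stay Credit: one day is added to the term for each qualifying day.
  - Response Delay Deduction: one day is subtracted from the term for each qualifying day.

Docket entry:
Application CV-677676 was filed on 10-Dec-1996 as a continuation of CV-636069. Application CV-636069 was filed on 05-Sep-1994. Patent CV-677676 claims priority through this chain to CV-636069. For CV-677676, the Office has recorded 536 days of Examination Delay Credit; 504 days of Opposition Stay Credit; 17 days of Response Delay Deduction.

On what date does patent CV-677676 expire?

Earliest priority filing: 5 September 1994.
Base term: 5 September 1994 + 18 years → 5 September 2012.
Examination Delay Credit: +536 days → 23 February 2014.
Opposition Stay Credit: +504 days → 12 July 2015.
Response Delay Deduction: −17 days → 25 June 2015.

2015-06-25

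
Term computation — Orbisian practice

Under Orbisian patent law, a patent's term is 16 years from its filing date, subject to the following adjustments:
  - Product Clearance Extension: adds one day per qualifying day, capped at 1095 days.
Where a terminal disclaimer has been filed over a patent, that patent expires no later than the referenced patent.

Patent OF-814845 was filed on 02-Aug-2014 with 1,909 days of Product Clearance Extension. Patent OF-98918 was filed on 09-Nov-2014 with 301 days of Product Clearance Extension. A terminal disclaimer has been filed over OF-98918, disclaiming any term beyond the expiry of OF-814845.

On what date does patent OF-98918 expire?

Natural term of OF-98918:
  Base: filing + 16 years → 9 November 2030.
  Product Clearance Extension: 301 days (within the 1095-day cap) → +301 days → 6 September 2031.
Expiry of referenced patent OF-814845:
  Base: filing + 16 years → 2 August 2030.
  Product Clearance Extension: 1909 days claimed exceeds the 1095-day cap, so +1095 days → 1 August 2033.
Terminal disclaimer: OF-98918 expires on the earlier of 6 September 2031 and 1 August 2033.

2031-09-06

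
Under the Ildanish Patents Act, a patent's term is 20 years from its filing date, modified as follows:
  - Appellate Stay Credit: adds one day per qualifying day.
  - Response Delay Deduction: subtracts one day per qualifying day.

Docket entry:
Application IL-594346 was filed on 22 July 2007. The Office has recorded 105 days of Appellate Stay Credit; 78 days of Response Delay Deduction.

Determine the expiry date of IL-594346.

August 18, 2027

Base term: filing date + 20 years → 22 July 2027.
Appellate Stay Credit: +105 days → 4 November 2027.
Response Delay Deduction: −78 days → 18 August 2027.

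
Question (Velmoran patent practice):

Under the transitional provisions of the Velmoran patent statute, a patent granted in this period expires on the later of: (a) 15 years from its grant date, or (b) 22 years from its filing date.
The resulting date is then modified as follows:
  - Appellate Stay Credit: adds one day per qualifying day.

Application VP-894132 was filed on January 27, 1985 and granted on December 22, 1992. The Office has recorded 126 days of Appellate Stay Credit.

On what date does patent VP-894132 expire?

(a) grant + 15 years → 22 December 2007.
(b) filing + 22 years → 27 January 2007.
Later of the two: 22 December 2007.
Appellate Stay Credit: +126 days → 26 April 2008.

April 26, 2008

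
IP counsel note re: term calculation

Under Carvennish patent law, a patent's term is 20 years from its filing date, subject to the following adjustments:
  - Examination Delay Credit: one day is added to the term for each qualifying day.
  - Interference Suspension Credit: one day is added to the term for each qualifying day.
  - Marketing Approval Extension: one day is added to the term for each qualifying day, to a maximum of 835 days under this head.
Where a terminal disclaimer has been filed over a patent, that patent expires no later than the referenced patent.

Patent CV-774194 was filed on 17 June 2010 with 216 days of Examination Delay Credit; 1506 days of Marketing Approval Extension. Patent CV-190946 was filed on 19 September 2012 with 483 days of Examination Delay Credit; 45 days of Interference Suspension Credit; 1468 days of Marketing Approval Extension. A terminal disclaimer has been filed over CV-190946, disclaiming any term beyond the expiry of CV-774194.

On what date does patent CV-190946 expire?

Natural term of CV-190946:
  Base: filing + 20 years → 19 September 2032.
  Examination Delay Credit: +483 days → 15 January 2034.
  Interference Suspension Credit: +45 days → 1 March 2034.
  Marketing Approval Extension: 1468 days claimed exceeds the 835-day cap, so +835 days → 13 June 2036.
Expiry of referenced patent CV-774194:
  Base: filing + 20 years → 17 June 2030.
  Examination Delay Credit: +216 days → 19 January 2031.
  Marketing Approval Extension: 1506 days claimed exceeds the 835-day cap, so +835 days → 3 May 2033.
Terminal disclaimer: CV-190946 expires on the earlier of 13 June 2036 and 3 May 2033.

2033-05-03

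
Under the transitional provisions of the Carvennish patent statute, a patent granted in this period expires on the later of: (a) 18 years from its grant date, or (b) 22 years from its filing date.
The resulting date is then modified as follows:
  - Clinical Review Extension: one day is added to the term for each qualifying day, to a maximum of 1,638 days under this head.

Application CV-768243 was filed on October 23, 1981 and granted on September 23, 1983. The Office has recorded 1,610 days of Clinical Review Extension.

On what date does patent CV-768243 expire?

2008-03-20

(a) grant + 18 years → 23 September 2001.
(b) filing + 22 years → 23 October 2003.
Later of the two: 23 October 2003.
Clinical Review Extension: 1610 days (within the 1638-day cap) → +1610 days → 20 March 2008.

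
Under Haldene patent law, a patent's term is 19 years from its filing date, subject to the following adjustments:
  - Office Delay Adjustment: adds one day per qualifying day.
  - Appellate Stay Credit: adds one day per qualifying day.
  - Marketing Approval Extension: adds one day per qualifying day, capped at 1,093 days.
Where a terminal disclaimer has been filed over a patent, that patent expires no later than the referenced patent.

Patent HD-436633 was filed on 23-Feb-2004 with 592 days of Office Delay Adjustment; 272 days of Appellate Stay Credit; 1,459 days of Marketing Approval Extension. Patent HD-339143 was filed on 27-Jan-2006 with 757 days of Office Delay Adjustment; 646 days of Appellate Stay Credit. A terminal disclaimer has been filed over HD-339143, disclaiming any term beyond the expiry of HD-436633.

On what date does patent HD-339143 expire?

July 3, 2028

Natural term of HD-339143:
  Base: filing + 19 years → 27 January 2025.
  Office Delay Adjustment: +757 days → 23 February 2027.
  Appellate Stay Credit: +646 days → 30 November 2028.
Expiry of referenced patent HD-436633:
  Base: filing + 19 years → 23 February 2023.
  Office Delay Adjustment: +592 days → 7 October 2024.
  Appellate Stay Credit: +272 days → 6 July 2025.
  Marketing Approval Extension: 1459 days claimed exceeds the 1093-day cap, so +1093 days → 3 July 2028.
Terminal disclaimer: HD-339143 expires on the earlier of 30 November 2028 and 3 July 2028.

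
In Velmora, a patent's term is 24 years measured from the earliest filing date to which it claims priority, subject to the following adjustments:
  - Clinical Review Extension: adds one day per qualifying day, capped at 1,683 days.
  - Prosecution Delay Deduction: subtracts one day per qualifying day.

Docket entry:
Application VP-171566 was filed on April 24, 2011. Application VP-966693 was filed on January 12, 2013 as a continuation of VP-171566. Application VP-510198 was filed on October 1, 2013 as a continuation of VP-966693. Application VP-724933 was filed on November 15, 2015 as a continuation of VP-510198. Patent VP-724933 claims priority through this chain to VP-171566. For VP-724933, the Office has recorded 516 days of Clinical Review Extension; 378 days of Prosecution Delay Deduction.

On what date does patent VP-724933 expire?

Earliest priority filing: 24 April 2011.
Base term: 24 April 2011 + 24 years → 24 April 2035.
Clinical Review Extension: 516 days (within the 1683-day cap) → +516 days → 21 September 2036.
Prosecution Delay Deduction: −378 days → 9 September 2035.

September 9, 2035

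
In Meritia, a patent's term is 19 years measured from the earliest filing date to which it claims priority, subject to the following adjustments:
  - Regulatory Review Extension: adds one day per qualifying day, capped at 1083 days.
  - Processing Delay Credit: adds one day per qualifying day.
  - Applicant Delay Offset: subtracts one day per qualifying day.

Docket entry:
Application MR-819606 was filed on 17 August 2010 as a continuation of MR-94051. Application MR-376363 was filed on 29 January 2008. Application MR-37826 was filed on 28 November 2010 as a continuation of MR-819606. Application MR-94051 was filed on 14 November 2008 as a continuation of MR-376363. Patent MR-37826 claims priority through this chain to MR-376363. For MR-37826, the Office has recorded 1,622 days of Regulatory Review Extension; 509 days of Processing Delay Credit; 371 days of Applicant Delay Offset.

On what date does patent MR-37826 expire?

Earliest priority filing: 29 January 2008.
Base term: 29 January 2008 + 19 years → 29 January 2027.
Regulatory Review Extension: 1622 days claimed exceeds the 1083-day cap, so +1083 days → 16 January 2030.
Processing Delay Credit: +509 days → 9 June 2031.
Applicant Delay Offset: −371 days → 3 June 2030.

2030-06-03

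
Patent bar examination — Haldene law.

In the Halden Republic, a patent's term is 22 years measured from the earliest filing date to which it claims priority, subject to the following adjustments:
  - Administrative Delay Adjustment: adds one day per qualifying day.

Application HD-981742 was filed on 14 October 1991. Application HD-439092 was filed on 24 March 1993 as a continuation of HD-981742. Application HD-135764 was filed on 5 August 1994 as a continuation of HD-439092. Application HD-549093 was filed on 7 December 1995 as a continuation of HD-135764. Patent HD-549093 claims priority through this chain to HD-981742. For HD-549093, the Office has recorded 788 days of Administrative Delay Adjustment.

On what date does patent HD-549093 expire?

December 11, 2015

Earliest priority filing: 14 October 1991.
Base term: 14 October 1991 + 22 years → 14 October 2013.
Administrative Delay Adjustment: +788 days → 11 December 2015.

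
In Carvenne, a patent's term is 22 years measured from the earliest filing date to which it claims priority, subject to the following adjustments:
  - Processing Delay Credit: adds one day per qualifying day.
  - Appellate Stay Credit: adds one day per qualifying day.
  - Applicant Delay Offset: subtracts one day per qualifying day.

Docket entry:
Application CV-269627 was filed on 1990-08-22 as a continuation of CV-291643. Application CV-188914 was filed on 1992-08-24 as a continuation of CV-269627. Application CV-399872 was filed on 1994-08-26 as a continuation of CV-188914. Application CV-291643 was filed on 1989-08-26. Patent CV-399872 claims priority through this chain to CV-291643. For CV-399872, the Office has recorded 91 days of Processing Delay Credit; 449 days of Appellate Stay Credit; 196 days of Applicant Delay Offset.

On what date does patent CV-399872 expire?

August 4, 2012

Earliest priority filing: 26 August 1989.
Base term: 26 August 1989 + 22 years → 26 August 2011.
Processing Delay Credit: +91 days → 25 November 2011.
Appellate Stay Credit: +449 days → 16 February 2013.
Applicant Delay Offset: −196 days → 4 August 2012.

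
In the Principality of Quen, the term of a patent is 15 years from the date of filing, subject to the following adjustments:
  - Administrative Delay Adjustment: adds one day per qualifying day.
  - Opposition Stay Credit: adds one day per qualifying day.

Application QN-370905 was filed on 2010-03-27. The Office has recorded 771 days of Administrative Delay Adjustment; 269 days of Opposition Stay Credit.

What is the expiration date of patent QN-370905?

Base term: filing date + 15 years → 27 March 2025.
Administrative Delay Adjustment: +771 days → 7 May 2027.
Opposition Stay Credit: +269 days → 31 January 2028.

January 31, 2028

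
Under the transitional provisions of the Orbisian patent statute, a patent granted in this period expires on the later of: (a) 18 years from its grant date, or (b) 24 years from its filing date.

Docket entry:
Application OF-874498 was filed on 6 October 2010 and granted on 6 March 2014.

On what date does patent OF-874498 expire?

(a) grant + 18 years → 6 March 2032.
(b) filing + 24 years → 6 October 2034.
Later of the two: 6 October 2034.

October 6, 2034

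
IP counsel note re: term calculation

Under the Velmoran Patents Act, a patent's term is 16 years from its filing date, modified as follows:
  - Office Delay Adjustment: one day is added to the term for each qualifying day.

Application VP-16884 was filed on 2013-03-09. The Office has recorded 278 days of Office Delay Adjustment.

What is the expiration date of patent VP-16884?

2029-12-12

Base term: filing date + 16 years → 9 March 2029.
Office Delay Adjustment: +278 days → 12 December 2029.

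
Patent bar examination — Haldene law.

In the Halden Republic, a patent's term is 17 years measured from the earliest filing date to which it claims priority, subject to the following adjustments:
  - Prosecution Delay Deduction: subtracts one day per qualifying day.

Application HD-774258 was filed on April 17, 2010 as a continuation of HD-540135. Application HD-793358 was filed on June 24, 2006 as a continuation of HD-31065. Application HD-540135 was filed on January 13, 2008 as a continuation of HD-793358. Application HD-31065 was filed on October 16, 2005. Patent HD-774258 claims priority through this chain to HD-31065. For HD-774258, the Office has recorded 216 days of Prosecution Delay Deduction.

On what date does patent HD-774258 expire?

March 14, 2022

Earliest priority filing: 16 October 2005.
Base term: 16 October 2005 + 17 years → 16 October 2022.
Prosecution Delay Deduction: −216 days → 14 March 2022.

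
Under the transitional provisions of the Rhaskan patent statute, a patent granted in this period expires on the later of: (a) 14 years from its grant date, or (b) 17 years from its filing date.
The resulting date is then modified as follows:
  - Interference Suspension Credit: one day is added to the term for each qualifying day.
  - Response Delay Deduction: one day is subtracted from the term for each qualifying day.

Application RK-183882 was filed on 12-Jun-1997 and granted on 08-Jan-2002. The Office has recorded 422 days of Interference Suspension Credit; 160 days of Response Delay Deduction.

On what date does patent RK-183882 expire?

(a) grant + 14 years → 8 January 2016.
(b) filing + 17 years → 12 June 2014.
Later of the two: 8 January 2016.
Interference Suspension Credit: +422 days → 5 March 2017.
Response Delay Deduction: −160 days → 26 September 2016.

September 26, 2016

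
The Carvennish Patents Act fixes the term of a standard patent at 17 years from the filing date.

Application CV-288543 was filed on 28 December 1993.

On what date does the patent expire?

2010-12-28

Filing date + 17 years → 28 December 2010.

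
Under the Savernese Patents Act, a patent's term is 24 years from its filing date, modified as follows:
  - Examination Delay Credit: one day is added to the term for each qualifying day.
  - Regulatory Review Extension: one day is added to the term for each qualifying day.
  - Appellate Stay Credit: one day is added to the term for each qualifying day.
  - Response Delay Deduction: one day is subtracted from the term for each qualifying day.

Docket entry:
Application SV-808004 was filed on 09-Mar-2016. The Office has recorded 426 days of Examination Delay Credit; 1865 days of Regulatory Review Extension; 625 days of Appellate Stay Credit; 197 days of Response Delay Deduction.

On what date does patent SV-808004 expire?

Base term: filing date + 24 years → 9 March 2040.
Examination Delay Credit: +426 days → 9 May 2041.
Regulatory Review Extension: +1865 days → 17 June 2046.
Appellate Stay Credit: +625 days → 3 March 2048.
Response Delay Deduction: −197 days → 19 August 2047.

2047-08-19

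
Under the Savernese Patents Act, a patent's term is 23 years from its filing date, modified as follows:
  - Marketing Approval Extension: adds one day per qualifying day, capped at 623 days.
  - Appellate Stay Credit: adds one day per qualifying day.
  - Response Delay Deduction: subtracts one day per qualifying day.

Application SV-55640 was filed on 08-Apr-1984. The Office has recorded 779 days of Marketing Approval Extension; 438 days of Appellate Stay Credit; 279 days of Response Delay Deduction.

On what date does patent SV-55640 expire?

Base term: filing date + 23 years → 8 April 2007.
Marketing Approval Extension: 779 days claimed exceeds the 623-day cap, so +623 days → 21 December 2008.
Appellate Stay Credit: +438 days → 4 March 2010.
Response Delay Deduction: −279 days → 29 May 2009.

2009-05-29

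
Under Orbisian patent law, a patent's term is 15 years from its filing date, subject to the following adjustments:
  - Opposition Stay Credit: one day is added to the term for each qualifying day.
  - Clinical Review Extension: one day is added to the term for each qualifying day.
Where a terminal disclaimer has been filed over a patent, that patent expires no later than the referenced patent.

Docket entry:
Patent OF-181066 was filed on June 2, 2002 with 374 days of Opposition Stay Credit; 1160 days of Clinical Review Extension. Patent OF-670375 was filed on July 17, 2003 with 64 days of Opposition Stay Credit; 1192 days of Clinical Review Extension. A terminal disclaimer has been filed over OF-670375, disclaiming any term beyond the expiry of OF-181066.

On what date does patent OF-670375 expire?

Natural term of OF-670375:
  Base: filing + 15 years → 17 July 2018.
  Opposition Stay Credit: +64 days → 19 September 2018.
  Clinical Review Extension: +1192 days → 24 December 2021.
Expiry of referenced patent OF-181066:
  Base: filing + 15 years → 2 June 2017.
  Opposition Stay Credit: +374 days → 11 June 2018.
  Clinical Review Extension: +1160 days → 14 August 2021.
Terminal disclaimer: OF-670375 expires on the earlier of 24 December 2021 and 14 August 2021.

2021-08-14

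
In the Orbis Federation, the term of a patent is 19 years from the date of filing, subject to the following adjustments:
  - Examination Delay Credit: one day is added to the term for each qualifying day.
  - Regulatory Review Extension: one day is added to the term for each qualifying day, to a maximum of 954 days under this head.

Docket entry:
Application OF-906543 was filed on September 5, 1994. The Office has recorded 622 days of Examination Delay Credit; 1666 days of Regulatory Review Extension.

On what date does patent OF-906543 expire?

December 29, 2017

Base term: filing date + 19 years → 5 September 2013.
Examination Delay Credit: +622 days → 20 May 2015.
Regulatory Review Extension: 1666 days claimed exceeds the 954-day cap, so +954 days → 29 December 2017.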